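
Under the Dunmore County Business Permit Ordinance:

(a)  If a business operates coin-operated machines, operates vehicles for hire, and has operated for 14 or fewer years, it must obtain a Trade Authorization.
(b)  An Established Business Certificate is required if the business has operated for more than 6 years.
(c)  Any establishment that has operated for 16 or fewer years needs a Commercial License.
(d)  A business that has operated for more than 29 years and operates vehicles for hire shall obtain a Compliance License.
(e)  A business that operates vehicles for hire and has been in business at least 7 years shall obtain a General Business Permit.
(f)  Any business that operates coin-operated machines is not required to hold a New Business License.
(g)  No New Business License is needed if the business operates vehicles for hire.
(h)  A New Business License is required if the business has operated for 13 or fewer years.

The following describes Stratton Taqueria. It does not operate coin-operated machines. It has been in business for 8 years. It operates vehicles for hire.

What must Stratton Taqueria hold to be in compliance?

Commercial License, Established Business Certificate, General Business Permit

(a) does not operate coin-operated machines; operates vehicles for hire; years in business 8 ≤ 14 → Trade Authorization not required.
(b) years in business 8 > 6 → Established Business Certificate required.
(c) years in business 8 ≤ 16 → Commercial License required.
(d) years in business 8 ≤ 29; operates vehicles for hire → Compliance License not required.
(e) operates vehicles for hire; years in business 8 ≥ 7 → General Business Permit required.
(f) does not operate coin-operated machines → New Business License exemption does not apply.
(g) operates vehicles for hire → exempt from New Business License.
(h) years in business 8 ≤ 13 → New Business License required.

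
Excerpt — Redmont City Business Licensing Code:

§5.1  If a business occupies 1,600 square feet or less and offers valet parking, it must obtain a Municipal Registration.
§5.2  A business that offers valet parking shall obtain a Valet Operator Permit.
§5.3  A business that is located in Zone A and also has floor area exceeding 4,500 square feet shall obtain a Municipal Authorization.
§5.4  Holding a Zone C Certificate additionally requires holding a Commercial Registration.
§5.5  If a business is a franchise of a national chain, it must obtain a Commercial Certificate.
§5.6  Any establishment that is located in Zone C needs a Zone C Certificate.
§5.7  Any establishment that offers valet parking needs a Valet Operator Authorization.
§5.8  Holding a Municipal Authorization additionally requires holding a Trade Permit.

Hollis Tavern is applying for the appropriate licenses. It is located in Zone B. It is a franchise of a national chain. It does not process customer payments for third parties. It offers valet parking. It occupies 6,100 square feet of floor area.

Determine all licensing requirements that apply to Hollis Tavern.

Commercial Certificate, Valet Operator Authorization, Valet Operator Permit

§5.1 floor area 6,100 square feet > 1,600 square feet; offers valet parking → Municipal Registration not required.
§5.2 offers valet parking → Valet Operator Permit required.
§5.3 is located in Zone B (not: is located in Zone A); floor area 6,100 square feet > 4,500 square feet → Municipal Authorization not required.
§5.4 Zone C Certificate is not required → no effect.
§5.5 is a franchise of a national chain → Commercial Certificate required.
§5.6 is located in Zone B (not: is located in Zone C) → Zone C Certificate not required.
§5.7 offers valet parking → Valet Operator Authorization required.
§5.8 Municipal Authorization is not required → no effect.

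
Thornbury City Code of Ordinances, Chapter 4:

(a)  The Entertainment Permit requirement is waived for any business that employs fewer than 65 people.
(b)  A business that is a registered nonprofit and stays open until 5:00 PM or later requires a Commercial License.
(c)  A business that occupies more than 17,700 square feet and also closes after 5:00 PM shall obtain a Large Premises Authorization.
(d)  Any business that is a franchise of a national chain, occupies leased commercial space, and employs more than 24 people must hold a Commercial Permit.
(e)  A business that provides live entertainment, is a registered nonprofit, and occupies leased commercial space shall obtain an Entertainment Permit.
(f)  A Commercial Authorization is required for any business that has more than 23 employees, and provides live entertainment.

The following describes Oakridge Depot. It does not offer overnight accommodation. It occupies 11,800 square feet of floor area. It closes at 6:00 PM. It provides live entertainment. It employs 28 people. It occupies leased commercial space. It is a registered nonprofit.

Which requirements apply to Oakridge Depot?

Commercial Authorization, Commercial License

(a) employees 28 < 65 → exempt from Entertainment Permit.
(b) is a registered nonprofit; closes 6:00 PM, after 5:00 PM → Commercial License required.
(c) floor area 11,800 square feet ≤ 17,700 square feet; closes 6:00 PM, after 5:00 PM → Large Premises Authorization not required.
(d) is a registered nonprofit (not: is a franchise of a national chain); occupies leased commercial space; employees 28 > 24 → Commercial Permit not required.
(e) provides live entertainment; is a registered nonprofit; occupies leased commercial space → Entertainment Permit required.
(f) employees 28 > 23; provides live entertainment → Commercial Authorization required.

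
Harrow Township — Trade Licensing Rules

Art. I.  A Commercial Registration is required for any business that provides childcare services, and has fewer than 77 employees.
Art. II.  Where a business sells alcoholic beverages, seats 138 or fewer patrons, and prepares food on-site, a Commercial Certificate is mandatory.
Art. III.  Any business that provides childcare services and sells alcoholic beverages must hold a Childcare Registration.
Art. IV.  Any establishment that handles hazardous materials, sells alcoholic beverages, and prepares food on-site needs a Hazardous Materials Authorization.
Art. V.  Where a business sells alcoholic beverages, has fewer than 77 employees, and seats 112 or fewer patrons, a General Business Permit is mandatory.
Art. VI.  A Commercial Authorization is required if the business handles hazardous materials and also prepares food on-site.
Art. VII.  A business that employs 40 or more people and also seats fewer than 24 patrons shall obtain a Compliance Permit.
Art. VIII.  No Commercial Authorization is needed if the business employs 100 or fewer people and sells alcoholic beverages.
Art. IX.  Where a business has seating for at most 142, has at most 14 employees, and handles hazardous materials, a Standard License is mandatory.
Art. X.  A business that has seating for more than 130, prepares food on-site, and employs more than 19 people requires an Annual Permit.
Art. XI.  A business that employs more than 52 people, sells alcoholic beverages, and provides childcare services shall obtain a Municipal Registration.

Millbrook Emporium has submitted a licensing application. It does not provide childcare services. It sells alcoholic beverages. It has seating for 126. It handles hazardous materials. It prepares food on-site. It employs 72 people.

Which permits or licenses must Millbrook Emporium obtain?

Art. I. does not provide childcare services; employees 72 < 77 → Commercial Registration not required.
Art. II. sells alcoholic beverages; seating 126 ≤ 138; prepares food on-site → Commercial Certificate required.
Art. III. does not provide childcare services; sells alcoholic beverages → Childcare Registration not required.
Art. IV. handles hazardous materials; sells alcoholic beverages; prepares food on-site → Hazardous Materials Authorization required.
Art. V. sells alcoholic beverages; employees 72 < 77; seating 126 > 112 → General Business Permit not required.
Art. VI. handles hazardous materials; prepares food on-site → Commercial Authorization required.
Art. VII. employees 72 ≥ 40; seating 126 ≥ 24 → Compliance Permit not required.
Art. VIII. employees 72 ≤ 100; sells alcoholic beverages → exempt from Commercial Authorization.
Art. IX. seating 126 ≤ 142; employees 72 > 14; handles hazardous materials → Standard License not required.
Art. X. seating 126 ≤ 130; prepares food on-site; employees 72 > 19 → Annual Permit not required.
Art. XI. employees 72 > 52; sells alcoholic beverages; does not provide childcare services → Municipal Registration not required.

Commercial Certificate, Hazardous Materials Authorization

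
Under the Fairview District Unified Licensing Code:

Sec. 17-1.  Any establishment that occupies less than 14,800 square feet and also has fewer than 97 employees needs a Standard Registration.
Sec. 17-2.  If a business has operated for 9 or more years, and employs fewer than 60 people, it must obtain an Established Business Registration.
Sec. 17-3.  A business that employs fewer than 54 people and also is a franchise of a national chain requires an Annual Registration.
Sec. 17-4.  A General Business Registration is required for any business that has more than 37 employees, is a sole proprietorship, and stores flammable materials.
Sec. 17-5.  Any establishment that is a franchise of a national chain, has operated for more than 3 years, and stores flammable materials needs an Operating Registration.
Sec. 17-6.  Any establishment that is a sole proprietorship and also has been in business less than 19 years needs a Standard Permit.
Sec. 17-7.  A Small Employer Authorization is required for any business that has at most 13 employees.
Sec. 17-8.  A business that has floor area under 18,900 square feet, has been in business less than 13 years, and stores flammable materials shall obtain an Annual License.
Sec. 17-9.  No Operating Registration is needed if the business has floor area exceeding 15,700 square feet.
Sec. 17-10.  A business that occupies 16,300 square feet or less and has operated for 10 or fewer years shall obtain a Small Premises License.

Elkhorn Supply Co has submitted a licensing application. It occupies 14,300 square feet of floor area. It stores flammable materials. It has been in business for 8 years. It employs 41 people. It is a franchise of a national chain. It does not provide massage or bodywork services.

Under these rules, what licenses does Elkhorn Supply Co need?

Sec. 17-1. floor area 14,300 square feet < 14,800 square feet; employees 41 < 97 → Standard Registration required.
Sec. 17-2. years in business 8 < 9; employees 41 < 60 → Established Business Registration not required.
Sec. 17-3. employees 41 < 54; is a franchise of a national chain → Annual Registration required.
Sec. 17-4. employees 41 > 37; is a franchise of a national chain (not: is a sole proprietorship); stores flammable materials → General Business Registration not required.
Sec. 17-5. is a franchise of a national chain; years in business 8 > 3; stores flammable materials → Operating Registration required.
Sec. 17-6. is a franchise of a national chain (not: is a sole proprietorship); years in business 8 < 19 → Standard Permit not required.
Sec. 17-7. employees 41 > 13 → Small Employer Authorization not required.
Sec. 17-8. floor area 14,300 square feet < 18,900 square feet; years in business 8 < 13; stores flammable materials → Annual License required.
Sec. 17-9. floor area 14,300 square feet ≤ 15,700 square feet → Operating Registration exemption does not apply.
Sec. 17-10. floor area 14,300 square feet ≤ 16,300 square feet; years in business 8 ≤ 10 → Small Premises License required.

Annual License, Annual Registration, Operating Registration, Small Premises License, Standard Registration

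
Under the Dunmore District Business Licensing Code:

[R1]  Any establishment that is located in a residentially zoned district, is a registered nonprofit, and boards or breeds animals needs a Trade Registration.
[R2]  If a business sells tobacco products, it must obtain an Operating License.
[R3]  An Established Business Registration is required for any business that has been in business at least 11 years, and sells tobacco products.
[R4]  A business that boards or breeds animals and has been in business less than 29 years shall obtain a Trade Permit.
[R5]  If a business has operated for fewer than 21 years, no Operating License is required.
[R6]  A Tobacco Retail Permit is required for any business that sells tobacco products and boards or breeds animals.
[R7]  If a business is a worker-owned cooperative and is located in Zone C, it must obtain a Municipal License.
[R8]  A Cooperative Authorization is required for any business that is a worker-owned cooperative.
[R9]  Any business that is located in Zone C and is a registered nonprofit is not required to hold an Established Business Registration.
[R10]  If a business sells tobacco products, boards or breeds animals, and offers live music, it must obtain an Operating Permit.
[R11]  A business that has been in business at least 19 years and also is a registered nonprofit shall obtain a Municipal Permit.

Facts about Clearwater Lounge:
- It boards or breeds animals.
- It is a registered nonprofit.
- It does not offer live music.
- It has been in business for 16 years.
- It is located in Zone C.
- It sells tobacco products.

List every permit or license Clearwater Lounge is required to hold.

[R1] is located in Zone C (not: is located in a residentially zoned district); is a registered nonprofit; boards or breeds animals → Trade Registration not required.
[R2] sells tobacco products → Operating License required.
[R3] years in business 16 ≥ 11; sells tobacco products → Established Business Registration required.
[R4] boards or breeds animals; years in business 16 < 29 → Trade Permit required.
[R5] years in business 16 < 21 → exempt from Operating License.
[R6] sells tobacco products; boards or breeds animals → Tobacco Retail Permit required.
[R7] is a registered nonprofit (not: is a worker-owned cooperative); is located in Zone C → Municipal License not required.
[R8] is a registered nonprofit (not: is a worker-owned cooperative) → Cooperative Authorization not required.
[R9] is located in Zone C; is a registered nonprofit → exempt from Established Business Registration.
[R10] sells tobacco products; boards or breeds animals; does not offer live music → Operating Permit not required.
[R11] years in business 16 < 19; is a registered nonprofit → Municipal Permit not required.

Tobacco Retail Permit, Trade Permit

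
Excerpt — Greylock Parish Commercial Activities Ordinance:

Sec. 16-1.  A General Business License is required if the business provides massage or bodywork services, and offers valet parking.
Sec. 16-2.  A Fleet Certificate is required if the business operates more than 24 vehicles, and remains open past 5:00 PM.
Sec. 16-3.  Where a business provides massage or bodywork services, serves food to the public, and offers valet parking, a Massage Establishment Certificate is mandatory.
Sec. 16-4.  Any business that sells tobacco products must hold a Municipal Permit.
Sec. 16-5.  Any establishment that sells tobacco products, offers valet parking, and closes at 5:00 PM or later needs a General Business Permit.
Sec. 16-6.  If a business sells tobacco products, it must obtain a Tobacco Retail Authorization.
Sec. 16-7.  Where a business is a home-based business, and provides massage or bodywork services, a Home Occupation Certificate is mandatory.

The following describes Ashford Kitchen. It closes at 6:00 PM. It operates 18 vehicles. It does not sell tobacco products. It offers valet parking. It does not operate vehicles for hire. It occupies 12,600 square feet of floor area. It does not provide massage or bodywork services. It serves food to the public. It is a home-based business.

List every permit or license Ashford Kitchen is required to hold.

Sec. 16-1. does not provide massage or bodywork services; offers valet parking → General Business License not required.
Sec. 16-2. vehicles 18 ≤ 24; closes 6:00 PM, after 5:00 PM → Fleet Certificate not required.
Sec. 16-3. does not provide massage or bodywork services; serves food to the public; offers valet parking → Massage Establishment Certificate not required.
Sec. 16-4. does not sell tobacco products → Municipal Permit not required.
Sec. 16-5. does not sell tobacco products; offers valet parking; closes 6:00 PM, after 5:00 PM → General Business Permit not required.
Sec. 16-6. does not sell tobacco products → Tobacco Retail Authorization not required.
Sec. 16-7. is a home-based business; does not provide massage or bodywork services → Home Occupation Certificate not required.

None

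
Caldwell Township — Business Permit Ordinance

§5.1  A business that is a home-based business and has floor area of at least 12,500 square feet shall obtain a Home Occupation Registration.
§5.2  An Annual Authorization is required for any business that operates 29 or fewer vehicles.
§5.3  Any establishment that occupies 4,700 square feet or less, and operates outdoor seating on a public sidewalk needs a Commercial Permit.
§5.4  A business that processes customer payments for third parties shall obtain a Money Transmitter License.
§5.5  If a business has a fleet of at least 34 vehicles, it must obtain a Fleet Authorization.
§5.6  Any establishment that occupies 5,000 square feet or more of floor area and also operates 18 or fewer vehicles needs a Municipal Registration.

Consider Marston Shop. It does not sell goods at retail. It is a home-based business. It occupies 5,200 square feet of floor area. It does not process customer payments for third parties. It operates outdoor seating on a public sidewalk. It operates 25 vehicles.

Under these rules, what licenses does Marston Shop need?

Annual Authorization

§5.1 is a home-based business; floor area 5,200 square feet < 12,500 square feet → Home Occupation Registration not required.
§5.2 vehicles 25 ≤ 29 → Annual Authorization required.
§5.3 floor area 5,200 square feet > 4,700 square feet; operates outdoor seating on a public sidewalk → Commercial Permit not required.
§5.4 does not process customer payments for third parties → Money Transmitter License not required.
§5.5 vehicles 25 < 34 → Fleet Authorization not required.
§5.6 floor area 5,200 square feet ≥ 5,000 square feet; vehicles 25 > 18 → Municipal Registration not required.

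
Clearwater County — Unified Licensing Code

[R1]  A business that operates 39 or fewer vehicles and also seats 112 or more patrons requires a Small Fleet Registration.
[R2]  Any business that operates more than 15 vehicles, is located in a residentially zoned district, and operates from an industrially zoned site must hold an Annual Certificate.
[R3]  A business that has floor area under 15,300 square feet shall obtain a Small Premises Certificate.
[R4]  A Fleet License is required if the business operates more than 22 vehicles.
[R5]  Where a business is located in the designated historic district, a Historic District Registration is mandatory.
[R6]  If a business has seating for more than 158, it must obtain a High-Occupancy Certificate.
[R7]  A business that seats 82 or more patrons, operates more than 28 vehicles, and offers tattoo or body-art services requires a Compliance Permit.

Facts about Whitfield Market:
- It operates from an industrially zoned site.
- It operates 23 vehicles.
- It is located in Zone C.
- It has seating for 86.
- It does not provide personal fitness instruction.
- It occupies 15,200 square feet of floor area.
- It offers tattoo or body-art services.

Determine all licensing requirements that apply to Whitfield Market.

Fleet License, Small Premises Certificate

[R1] vehicles 23 ≤ 39; seating 86 < 112 → Small Fleet Registration not required.
[R2] vehicles 23 > 15; is located in Zone C (not: is located in a residentially zoned district); operates from an industrially zoned site → Annual Certificate not required.
[R3] floor area 15,200 square feet < 15,300 square feet → Small Premises Certificate required.
[R4] vehicles 23 > 22 → Fleet License required.
[R5] is located in Zone C (not: is located in the designated historic district) → Historic District Registration not required.
[R6] seating 86 ≤ 158 → High-Occupancy Certificate not required.
[R7] seating 86 ≥ 82; vehicles 23 ≤ 28; offers tattoo or body-art services → Compliance Permit not required.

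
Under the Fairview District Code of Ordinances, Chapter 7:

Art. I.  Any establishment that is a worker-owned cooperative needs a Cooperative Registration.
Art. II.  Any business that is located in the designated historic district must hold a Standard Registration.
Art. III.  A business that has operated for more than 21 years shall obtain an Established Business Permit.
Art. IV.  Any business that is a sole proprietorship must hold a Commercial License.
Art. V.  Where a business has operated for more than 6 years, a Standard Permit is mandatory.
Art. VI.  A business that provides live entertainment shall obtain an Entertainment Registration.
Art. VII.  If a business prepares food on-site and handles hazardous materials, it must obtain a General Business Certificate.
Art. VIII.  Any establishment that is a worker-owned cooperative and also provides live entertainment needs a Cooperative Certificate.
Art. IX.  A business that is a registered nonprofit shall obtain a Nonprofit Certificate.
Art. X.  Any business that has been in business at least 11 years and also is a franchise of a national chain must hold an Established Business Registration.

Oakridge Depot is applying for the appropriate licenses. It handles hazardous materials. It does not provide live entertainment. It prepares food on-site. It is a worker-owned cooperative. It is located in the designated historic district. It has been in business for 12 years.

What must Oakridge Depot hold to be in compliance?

Art. I. is a worker-owned cooperative → Cooperative Registration required.
Art. II. is located in the designated historic district → Standard Registration required.
Art. III. years in business 12 ≤ 21 → Established Business Permit not required.
Art. IV. is a worker-owned cooperative (not: is a sole proprietorship) → Commercial License not required.
Art. V. years in business 12 > 6 → Standard Permit required.
Art. VI. does not provide live entertainment → Entertainment Registration not required.
Art. VII. prepares food on-site; handles hazardous materials → General Business Certificate required.
Art. VIII. is a worker-owned cooperative; does not provide live entertainment → Cooperative Certificate not required.
Art. IX. is a worker-owned cooperative (not: is a registered nonprofit) → Nonprofit Certificate not required.
Art. X. years in business 12 ≥ 11; is a worker-owned cooperative (not: is a franchise of a national chain) → Established Business Registration not required.

Cooperative Registration, General Business Certificate, Standard Permit, Standard Registration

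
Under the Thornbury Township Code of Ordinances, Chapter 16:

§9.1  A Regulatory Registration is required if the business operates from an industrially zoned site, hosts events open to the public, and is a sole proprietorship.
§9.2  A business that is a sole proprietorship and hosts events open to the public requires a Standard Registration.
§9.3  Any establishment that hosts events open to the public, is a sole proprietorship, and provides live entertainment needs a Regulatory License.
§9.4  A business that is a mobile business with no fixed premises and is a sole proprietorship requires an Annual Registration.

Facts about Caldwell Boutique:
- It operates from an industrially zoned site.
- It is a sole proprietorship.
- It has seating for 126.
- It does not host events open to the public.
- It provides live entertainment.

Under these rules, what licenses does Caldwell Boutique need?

§9.1 operates from an industrially zoned site; does not host events open to the public; is a sole proprietorship → Regulatory Registration not required.
§9.2 is a sole proprietorship; does not host events open to the public → Standard Registration not required.
§9.3 does not host events open to the public; is a sole proprietorship; provides live entertainment → Regulatory License not required.
§9.4 operates from an industrially zoned site (not: is a mobile business with no fixed premises); is a sole proprietorship → Annual Registration not required.

None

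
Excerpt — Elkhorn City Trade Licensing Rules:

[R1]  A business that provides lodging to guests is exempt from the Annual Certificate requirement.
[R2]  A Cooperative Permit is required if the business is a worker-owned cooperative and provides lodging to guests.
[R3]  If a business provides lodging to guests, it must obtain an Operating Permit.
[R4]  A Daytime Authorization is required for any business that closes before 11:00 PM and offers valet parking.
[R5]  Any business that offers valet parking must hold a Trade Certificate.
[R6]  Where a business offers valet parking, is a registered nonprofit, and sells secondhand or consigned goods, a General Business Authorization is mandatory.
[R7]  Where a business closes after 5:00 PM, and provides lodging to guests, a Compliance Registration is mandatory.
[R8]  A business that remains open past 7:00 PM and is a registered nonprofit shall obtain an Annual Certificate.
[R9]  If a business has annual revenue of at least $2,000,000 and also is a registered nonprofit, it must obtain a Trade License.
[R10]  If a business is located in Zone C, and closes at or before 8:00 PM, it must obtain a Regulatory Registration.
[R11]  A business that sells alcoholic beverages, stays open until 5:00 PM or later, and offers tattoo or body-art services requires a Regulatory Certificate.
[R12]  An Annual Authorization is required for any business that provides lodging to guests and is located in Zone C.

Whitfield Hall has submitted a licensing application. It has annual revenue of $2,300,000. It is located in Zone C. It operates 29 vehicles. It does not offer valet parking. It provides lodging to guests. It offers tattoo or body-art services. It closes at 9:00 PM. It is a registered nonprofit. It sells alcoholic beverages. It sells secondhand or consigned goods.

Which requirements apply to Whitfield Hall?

Annual Authorization, Compliance Registration, Operating Permit, Regulatory Certificate, Trade License

[R1] provides lodging to guests → exempt from Annual Certificate.
[R2] is a registered nonprofit (not: is a worker-owned cooperative); provides lodging to guests → Cooperative Permit not required.
[R3] provides lodging to guests → Operating Permit required.
[R4] closes 9:00 PM, at/before 11:00 PM; does not offer valet parking → Daytime Authorization not required.
[R5] does not offer valet parking → Trade Certificate not required.
[R6] does not offer valet parking; is a registered nonprofit; sells secondhand or consigned goods → General Business Authorization not required.
[R7] closes 9:00 PM, after 5:00 PM; provides lodging to guests → Compliance Registration required.
[R8] closes 9:00 PM, after 7:00 PM; is a registered nonprofit → Annual Certificate required.
[R9] revenue $2,300,000 ≥ $2,000,000; is a registered nonprofit → Trade License required.
[R10] is located in Zone C; closes 9:00 PM, after 8:00 PM → Regulatory Registration not required.
[R11] sells alcoholic beverages; closes 9:00 PM, after 5:00 PM; offers tattoo or body-art services → Regulatory Certificate required.
[R12] provides lodging to guests; is located in Zone C → Annual Authorization required.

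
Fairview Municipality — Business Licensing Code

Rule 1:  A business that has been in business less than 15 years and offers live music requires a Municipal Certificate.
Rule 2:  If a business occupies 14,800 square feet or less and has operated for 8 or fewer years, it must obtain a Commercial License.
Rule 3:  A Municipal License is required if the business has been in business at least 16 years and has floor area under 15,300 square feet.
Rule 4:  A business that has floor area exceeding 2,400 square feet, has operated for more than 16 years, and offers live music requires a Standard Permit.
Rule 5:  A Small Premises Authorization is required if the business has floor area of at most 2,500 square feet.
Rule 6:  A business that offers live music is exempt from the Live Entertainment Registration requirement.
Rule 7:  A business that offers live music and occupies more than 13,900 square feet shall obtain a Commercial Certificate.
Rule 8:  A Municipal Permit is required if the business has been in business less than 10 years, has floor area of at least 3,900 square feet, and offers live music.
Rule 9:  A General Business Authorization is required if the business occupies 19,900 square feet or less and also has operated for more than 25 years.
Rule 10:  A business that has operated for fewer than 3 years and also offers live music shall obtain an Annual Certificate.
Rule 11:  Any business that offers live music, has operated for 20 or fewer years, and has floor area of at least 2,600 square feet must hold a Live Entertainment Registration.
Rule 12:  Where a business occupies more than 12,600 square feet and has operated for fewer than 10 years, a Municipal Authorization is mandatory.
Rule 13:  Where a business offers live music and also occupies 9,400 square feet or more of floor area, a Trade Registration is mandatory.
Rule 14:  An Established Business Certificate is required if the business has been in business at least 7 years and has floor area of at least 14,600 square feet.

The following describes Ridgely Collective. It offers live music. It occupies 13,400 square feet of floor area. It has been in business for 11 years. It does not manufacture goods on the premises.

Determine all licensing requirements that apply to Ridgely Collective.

Rule 1: years in business 11 < 15; offers live music → Municipal Certificate required.
Rule 2: floor area 13,400 square feet ≤ 14,800 square feet; years in business 11 > 8 → Commercial License not required.
Rule 3: years in business 11 < 16; floor area 13,400 square feet < 15,300 square feet → Municipal License not required.
Rule 4: floor area 13,400 square feet > 2,400 square feet; years in business 11 ≤ 16; offers live music → Standard Permit not required.
Rule 5: floor area 13,400 square feet > 2,500 square feet → Small Premises Authorization not required.
Rule 6: offers live music → exempt from Live Entertainment Registration.
Rule 7: offers live music; floor area 13,400 square feet ≤ 13,900 square feet → Commercial Certificate not required.
Rule 8: years in business 11 ≥ 10; floor area 13,400 square feet ≥ 3,900 square feet; offers live music → Municipal Permit not required.
Rule 9: floor area 13,400 square feet ≤ 19,900 square feet; years in business 11 ≤ 25 → General Business Authorization not required.
Rule 10: years in business 11 ≥ 3; offers live music → Annual Certificate not required.
Rule 11: offers live music; years in business 11 ≤ 20; floor area 13,400 square feet ≥ 2,600 square feet → Live Entertainment Registration required.
Rule 12: floor area 13,400 square feet > 12,600 square feet; years in business 11 ≥ 10 → Municipal Authorization not required.
Rule 13: offers live music; floor area 13,400 square feet ≥ 9,400 square feet → Trade Registration required.
Rule 14: years in business 11 ≥ 7; floor area 13,400 square feet < 14,600 square feet → Established Business Certificate not required.

Municipal Certificate, Trade Registration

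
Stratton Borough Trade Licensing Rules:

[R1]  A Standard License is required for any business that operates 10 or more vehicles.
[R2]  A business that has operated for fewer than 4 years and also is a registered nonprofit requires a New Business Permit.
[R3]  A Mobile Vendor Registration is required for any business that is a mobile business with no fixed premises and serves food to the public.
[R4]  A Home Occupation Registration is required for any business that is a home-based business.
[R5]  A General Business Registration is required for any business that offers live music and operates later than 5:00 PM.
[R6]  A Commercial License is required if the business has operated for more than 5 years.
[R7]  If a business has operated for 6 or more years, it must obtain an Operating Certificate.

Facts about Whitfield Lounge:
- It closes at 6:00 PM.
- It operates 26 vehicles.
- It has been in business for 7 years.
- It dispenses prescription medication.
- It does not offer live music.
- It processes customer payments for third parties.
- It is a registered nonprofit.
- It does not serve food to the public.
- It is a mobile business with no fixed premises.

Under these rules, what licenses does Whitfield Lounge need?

Commercial License, Operating Certificate, Standard License

[R1] vehicles 26 ≥ 10 → Standard License required.
[R2] years in business 7 ≥ 4; is a registered nonprofit → New Business Permit not required.
[R3] is a mobile business with no fixed premises; does not serve food to the public → Mobile Vendor Registration not required.
[R4] is a mobile business with no fixed premises (not: is a home-based business) → Home Occupation Registration not required.
[R5] does not offer live music; closes 6:00 PM, after 5:00 PM → General Business Registration not required.
[R6] years in business 7 > 5 → Commercial License required.
[R7] years in business 7 ≥ 6 → Operating Certificate required.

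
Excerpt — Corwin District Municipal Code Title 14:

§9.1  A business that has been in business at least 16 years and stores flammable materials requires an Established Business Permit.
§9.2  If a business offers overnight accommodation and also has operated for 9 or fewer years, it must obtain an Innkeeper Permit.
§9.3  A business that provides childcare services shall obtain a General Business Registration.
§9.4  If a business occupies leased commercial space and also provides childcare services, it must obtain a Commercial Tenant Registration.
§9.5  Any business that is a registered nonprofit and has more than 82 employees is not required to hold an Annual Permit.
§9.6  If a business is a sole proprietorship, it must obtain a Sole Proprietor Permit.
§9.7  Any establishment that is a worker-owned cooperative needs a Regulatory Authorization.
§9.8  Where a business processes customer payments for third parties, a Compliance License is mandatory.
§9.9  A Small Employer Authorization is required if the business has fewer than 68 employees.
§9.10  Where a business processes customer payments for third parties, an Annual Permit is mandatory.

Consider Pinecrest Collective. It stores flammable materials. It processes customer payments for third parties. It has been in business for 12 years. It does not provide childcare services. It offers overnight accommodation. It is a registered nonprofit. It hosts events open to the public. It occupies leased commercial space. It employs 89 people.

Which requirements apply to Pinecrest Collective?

§9.1 years in business 12 < 16; stores flammable materials → Established Business Permit not required.
§9.2 offers overnight accommodation; years in business 12 > 9 → Innkeeper Permit not required.
§9.3 does not provide childcare services → General Business Registration not required.
§9.4 occupies leased commercial space; does not provide childcare services → Commercial Tenant Registration not required.
§9.5 is a registered nonprofit; employees 89 > 82 → exempt from Annual Permit.
§9.6 is a registered nonprofit (not: is a sole proprietorship) → Sole Proprietor Permit not required.
§9.7 is a registered nonprofit (not: is a worker-owned cooperative) → Regulatory Authorization not required.
§9.8 processes customer payments for third parties → Compliance License required.
§9.9 employees 89 ≥ 68 → Small Employer Authorization not required.
§9.10 processes customer payments for third parties → Annual Permit required.

Compliance License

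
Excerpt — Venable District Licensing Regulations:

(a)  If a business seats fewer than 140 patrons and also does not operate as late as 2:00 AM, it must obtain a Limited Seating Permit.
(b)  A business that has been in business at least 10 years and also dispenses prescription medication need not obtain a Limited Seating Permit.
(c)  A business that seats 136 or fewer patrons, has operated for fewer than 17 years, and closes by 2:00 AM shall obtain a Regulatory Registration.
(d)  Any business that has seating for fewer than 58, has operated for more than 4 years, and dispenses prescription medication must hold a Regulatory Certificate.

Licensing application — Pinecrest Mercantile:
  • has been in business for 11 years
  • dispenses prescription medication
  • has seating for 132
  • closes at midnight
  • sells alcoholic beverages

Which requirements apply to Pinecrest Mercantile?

Regulatory Registration

(a) seating 132 < 140; closes midnight, at/before 2:00 AM → Limited Seating Permit required.
(b) years in business 11 ≥ 10; dispenses prescription medication → exempt from Limited Seating Permit.
(c) seating 132 ≤ 136; years in business 11 < 17; closes midnight, at/before 2:00 AM → Regulatory Registration required.
(d) seating 132 ≥ 58; years in business 11 > 4; dispenses prescription medication → Regulatory Certificate not required.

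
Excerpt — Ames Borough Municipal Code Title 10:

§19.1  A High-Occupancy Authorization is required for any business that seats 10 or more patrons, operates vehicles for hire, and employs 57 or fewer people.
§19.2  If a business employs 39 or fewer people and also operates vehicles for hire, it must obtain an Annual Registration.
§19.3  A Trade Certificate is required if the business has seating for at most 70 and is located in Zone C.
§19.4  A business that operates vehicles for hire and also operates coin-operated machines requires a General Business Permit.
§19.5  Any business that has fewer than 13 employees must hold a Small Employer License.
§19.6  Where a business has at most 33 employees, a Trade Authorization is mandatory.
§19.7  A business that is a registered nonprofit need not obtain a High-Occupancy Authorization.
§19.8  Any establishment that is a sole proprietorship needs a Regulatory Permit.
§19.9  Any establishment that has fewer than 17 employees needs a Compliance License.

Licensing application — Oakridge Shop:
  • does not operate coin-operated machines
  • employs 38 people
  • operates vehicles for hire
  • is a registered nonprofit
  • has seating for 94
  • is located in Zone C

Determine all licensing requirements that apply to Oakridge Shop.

Annual Registration

§19.1 seating 94 ≥ 10; operates vehicles for hire; employees 38 ≤ 57 → High-Occupancy Authorization required.
§19.2 employees 38 ≤ 39; operates vehicles for hire → Annual Registration required.
§19.3 seating 94 > 70; is located in Zone C → Trade Certificate not required.
§19.4 operates vehicles for hire; does not operate coin-operated machines → General Business Permit not required.
§19.5 employees 38 ≥ 13 → Small Employer License not required.
§19.6 employees 38 > 33 → Trade Authorization not required.
§19.7 is a registered nonprofit → exempt from High-Occupancy Authorization.
§19.8 is a registered nonprofit (not: is a sole proprietorship) → Regulatory Permit not required.
§19.9 employees 38 ≥ 17 → Compliance License not required.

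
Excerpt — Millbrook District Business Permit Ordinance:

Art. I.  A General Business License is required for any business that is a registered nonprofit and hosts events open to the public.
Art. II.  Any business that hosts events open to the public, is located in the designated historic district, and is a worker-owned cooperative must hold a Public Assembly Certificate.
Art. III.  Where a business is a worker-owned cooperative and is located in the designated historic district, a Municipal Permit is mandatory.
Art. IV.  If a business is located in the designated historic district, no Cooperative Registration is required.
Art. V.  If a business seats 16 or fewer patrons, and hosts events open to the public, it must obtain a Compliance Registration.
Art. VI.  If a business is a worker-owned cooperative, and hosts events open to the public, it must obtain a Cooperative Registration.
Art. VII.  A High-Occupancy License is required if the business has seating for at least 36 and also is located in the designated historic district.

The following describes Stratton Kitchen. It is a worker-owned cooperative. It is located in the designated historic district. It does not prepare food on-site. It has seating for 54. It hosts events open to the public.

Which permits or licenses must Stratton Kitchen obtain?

High-Occupancy License, Municipal Permit, Public Assembly Certificate

Art. I. is a worker-owned cooperative (not: is a registered nonprofit); hosts events open to the public → General Business License not required.
Art. II. hosts events open to the public; is located in the designated historic district; is a worker-owned cooperative → Public Assembly Certificate required.
Art. III. is a worker-owned cooperative; is located in the designated historic district → Municipal Permit required.
Art. IV. is located in the designated historic district → exempt from Cooperative Registration.
Art. V. seating 54 > 16; hosts events open to the public → Compliance Registration not required.
Art. VI. is a worker-owned cooperative; hosts events open to the public → Cooperative Registration required.
Art. VII. seating 54 ≥ 36; is located in the designated historic district → High-Occupancy License required.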